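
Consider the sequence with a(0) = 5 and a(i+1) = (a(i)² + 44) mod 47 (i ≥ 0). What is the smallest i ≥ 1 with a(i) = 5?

9

Computing terms: a(0) = 5, a(1) = 22, a(2) = 11, a(3) = 24, a(4) = 9, a(5) = 31, a(6) = 18, a(7) = 39, a(8) = 14, a(9) = 5.
Since a(9) = a(0) = 5, the sequence is periodic with period 9.
The value 5 next appears (with i ≥ 1) at a(9).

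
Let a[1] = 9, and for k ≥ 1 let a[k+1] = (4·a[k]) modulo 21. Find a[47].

15

Listing terms: a[1] = 9,  a[2] = 15,  a[3] = 18,  a[4] = 9.
Since a[4] = a[1] = 9, the sequence is periodic with period 3.
So a[47] = a[1 + ((47-1) mod 3)] = a[2] = 15.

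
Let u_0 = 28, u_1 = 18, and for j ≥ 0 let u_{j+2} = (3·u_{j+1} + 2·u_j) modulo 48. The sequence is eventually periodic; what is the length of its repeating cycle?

4

Computing terms: u_0 = 28, u_1 = 18, u_2 = 14, u_3 = 30, u_4 = 22, u_5 = 30, u_6 = 38, u_7 = 30, u_8 = 22.
Since (u_7, u_8) = (u_3, u_4) = (30, 22) (two consecutive terms determine the rest), the sequence is eventually periodic: after a pre-period of length 3 it cycles with period 4.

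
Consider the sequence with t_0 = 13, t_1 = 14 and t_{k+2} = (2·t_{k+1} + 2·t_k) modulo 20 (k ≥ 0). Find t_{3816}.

8

Computing terms: t_0 = 13; t_1 = 14; t_2 = 14; t_3 = 16; t_4 = 0; t_5 = 12; t_6 = 4; t_7 = 12; t_8 = 12; t_9 = 8; t_{10} = 0; t_{11} = 16; t_{12} = 12; t_{13} = 16; t_{14} = 16; t_{15} = 4; t_{16} = 0; t_{17} = 8; t_{18} = 16; t_{19} = 8; t_{20} = 8; t_{21} = 12; t_{22} = 0; t_{23} = 4; t_{24} = 8; t_{25} = 4; t_{26} = 4; t_{27} = 16; t_{28} = 0.
Since (t_{27}, t_{28}) = (t_3, t_4) = (16, 0) (two consecutive terms determine the rest), the sequence is eventually periodic: after a pre-period of length 3 it cycles with period 24.
For k ≥ 3, t_k depends only on (k - 3) mod 24. (3816 - 3) mod 24 = 21, so t_{3816} = t_{24} = 8.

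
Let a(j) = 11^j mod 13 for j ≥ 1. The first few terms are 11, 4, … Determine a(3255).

Listing terms: a(1) = 11, a(2) = 4, a(3) = 5, a(4) = 3, a(5) = 7, a(6) = 12, a(7) = 2, a(8) = 9, a(9) = 8, a(10) = 10, a(11) = 6, a(12) = 1, a(13) = 11.
The sequence repeats with period 12.
(3255 - 1) mod 12 = 2, so a(3255) = a(3) = 5.

5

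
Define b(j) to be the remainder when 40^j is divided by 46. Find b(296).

Computing terms: b(0) = 1; b(1) = 40; b(2) = 36; b(3) = 14; b(4) = 8; b(5) = 44; b(6) = 12; b(7) = 20; b(8) = 18; b(9) = 30; b(10) = 4; b(11) = 22; b(12) = 6; b(13) = 10; b(14) = 32; b(15) = 38; b(16) = 2; b(17) = 34; b(18) = 26; b(19) = 28; b(20) = 16; b(21) = 42; b(22) = 24; b(23) = 40.
Since b(23) = b(1) = 40, the sequence is eventually periodic: after a pre-period of length 1 it cycles with period 22.
For j ≥ 1, b(j) depends only on (j - 1) mod 22. (296 - 1) mod 22 = 9, so b(296) = b(10) = 4.

4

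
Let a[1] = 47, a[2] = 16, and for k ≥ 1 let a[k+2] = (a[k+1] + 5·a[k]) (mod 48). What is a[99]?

a[1] = 47; a[2] = 16; a[3] = 11; a[4] = 43; a[5] = 2; a[6] = 25; a[7] = 35; a[8] = 16; a[9] = 47; a[10] = 31; a[11] = 26; a[12] = 37; a[13] = 23; a[14] = 16; a[15] = 35; a[16] = 19; a[17] = 2; a[18] = 1; a[19] = 11; a[20] = 16; a[21] = 23; a[22] = 7; a[23] = 26; a[24] = 13; a[25] = 47; a[26] = 16.
Since (a[25], a[26]) = (a[1], a[2]) = (47, 16) (two consecutive terms determine the rest), the sequence is periodic with period 24.
(99 - 1) mod 24 = 2, so a[99] = a[3] = 11.

11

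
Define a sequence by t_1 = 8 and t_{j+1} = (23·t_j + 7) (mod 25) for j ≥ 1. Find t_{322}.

t_1 = 8,  t_2 = 16,  t_3 = 0,  t_4 = 7,  t_5 = 18,  t_6 = 21,  t_7 = 15,  t_8 = 2,  t_9 = 3,  t_{10} = 1,  t_{11} = 5,  t_{12} = 22,  t_{13} = 13,  t_{14} = 6,  t_{15} = 20,  t_{16} = 17,  t_{17} = 23,  t_{18} = 11,  t_{19} = 10,  t_{20} = 12,  t_{21} = 8.
The sequence repeats with period 20.
So t_{322} = t_{1 + ((322-1) mod 20)} = t_2 = 16.

16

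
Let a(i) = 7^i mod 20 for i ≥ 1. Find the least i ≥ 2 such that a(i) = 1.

4

Computing terms: a(1) = 7,  a(2) = 9,  a(3) = 3,  a(4) = 1,  a(5) = 7.
Since a(5) = a(1) = 7, the sequence is periodic with period 4.
The value 1 first appears (with i ≥ 2) at a(4).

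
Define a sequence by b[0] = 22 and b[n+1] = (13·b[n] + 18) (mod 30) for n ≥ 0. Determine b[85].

4

b[0] = 22,  b[1] = 4,  b[2] = 10,  b[3] = 28,  b[4] = 22.
The sequence repeats with period 4.
(85 - 0) mod 4 = 1, so b[85] = b[1] = 4.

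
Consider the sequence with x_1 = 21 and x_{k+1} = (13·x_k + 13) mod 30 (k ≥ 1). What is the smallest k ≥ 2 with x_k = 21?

We have x_1 = 21; x_2 = 16; x_3 = 11; x_4 = 6; x_5 = 1; x_6 = 26; x_7 = 21.
Since x_7 = x_1 = 21, the sequence is periodic with period 6.
The value 21 next appears (with k ≥ 2) at x_7.

7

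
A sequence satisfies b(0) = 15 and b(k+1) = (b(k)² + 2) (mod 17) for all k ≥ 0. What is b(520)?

Computing terms: b(0) = 15; b(1) = 6; b(2) = 4; b(3) = 1; b(4) = 3; b(5) = 11; b(6) = 4.
Since b(6) = b(2) = 4, the sequence is eventually periodic: after a pre-period of length 2 it cycles with period 4.
For k ≥ 2, b(k) depends only on (k - 2) mod 4. (520 - 2) mod 4 = 2, so b(520) = b(4) = 3.

3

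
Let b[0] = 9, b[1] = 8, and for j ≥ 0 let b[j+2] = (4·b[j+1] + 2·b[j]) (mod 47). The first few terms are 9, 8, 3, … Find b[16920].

4

b[0] = 9,  b[1] = 8,  b[2] = 3,  b[3] = 28,  b[4] = 24,  b[5] = 11,  b[6] = 45,  b[7] = 14,  b[8] = 5,  b[9] = 1,  b[10] = 14,  b[11] = 11,  b[12] = 25,  b[13] = 28,  b[14] = 21,  b[15] = 46,  b[16] = 38,  b[17] = 9,  b[18] = 18,  b[19] = 43,  b[20] = 20,  b[21] = 25,  b[22] = 46,  b[23] = 46,  b[24] = 41,  b[25] = 21,  b[26] = 25,  b[27] = 1,  b[28] = 7,  b[29] = 30,  b[30] = 40,  b[31] = 32,  b[32] = 20,  b[33] = 3,  b[34] = 5,  b[35] = 26,  b[36] = 20,  b[37] = 38,  b[38] = 4,  b[39] = 45,  b[40] = 0,  b[41] = 43,  b[42] = 31,  b[43] = 22,  b[44] = 9,  b[45] = 33,  b[46] = 9,  b[47] = 8.
The sequence repeats with period 46.
So b[16920] = b[0 + ((16920-0) mod 46)] = b[38] = 4.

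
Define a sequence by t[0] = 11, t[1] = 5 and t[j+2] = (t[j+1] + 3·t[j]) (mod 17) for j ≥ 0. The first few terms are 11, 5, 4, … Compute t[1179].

We have t[0] = 11, t[1] = 5, t[2] = 4, t[3] = 2, t[4] = 14, t[5] = 3, t[6] = 11, t[7] = 3, t[8] = 2, t[9] = 11, t[10] = 0, t[11] = 16, t[12] = 16, t[13] = 13, t[14] = 10, t[15] = 15, t[16] = 11, t[17] = 5.
The sequence repeats with period 16.
(1179 - 0) mod 16 = 11, so t[1179] = t[11] = 16.

16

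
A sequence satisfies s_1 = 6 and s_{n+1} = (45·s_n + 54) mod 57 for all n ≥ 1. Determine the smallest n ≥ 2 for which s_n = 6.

4

Listing terms: s_1 = 6, s_2 = 39, s_3 = 42, s_4 = 6.
Since s_4 = s_1 = 6, the sequence is periodic with period 3.
The value 6 next appears (with n ≥ 2) at s_4.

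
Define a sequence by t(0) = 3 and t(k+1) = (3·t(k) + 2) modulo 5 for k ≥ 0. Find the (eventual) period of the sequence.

4

Computing terms: t(0) = 3; t(1) = 1; t(2) = 0; t(3) = 2; t(4) = 3.
The sequence repeats with period 4.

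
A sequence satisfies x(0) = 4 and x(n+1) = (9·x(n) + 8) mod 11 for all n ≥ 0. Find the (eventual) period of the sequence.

5

Listing terms: x(0) = 4,  x(1) = 0,  x(2) = 8,  x(3) = 3,  x(4) = 2,  x(5) = 4.
Since x(5) = x(0) = 4, the sequence is periodic with period 5.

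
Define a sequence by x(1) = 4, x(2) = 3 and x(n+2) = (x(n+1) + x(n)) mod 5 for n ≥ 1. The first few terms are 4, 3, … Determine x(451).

1

We have x(1) = 4; x(2) = 3; x(3) = 2; x(4) = 0; x(5) = 2; x(6) = 2; x(7) = 4; x(8) = 1; x(9) = 0; x(10) = 1; x(11) = 1; x(12) = 2; x(13) = 3; x(14) = 0; x(15) = 3; x(16) = 3; x(17) = 1; x(18) = 4; x(19) = 0; x(20) = 4; x(21) = 4; x(22) = 3.
Since (x(21), x(22)) = (x(1), x(2)) = (4, 3) (two consecutive terms determine the rest), the sequence is periodic with period 20.
So x(451) = x(1 + ((451-1) mod 20)) = x(11) = 1.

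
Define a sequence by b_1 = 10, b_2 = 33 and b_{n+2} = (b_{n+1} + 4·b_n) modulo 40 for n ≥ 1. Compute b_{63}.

Listing terms: b_1 = 10; b_2 = 33; b_3 = 33; b_4 = 5; b_5 = 17; b_6 = 37; b_7 = 25; b_8 = 13; b_9 = 33; b_{10} = 5.
Since (b_9, b_{10}) = (b_3, b_4) = (33, 5) (two consecutive terms determine the rest), the sequence is eventually periodic: after a pre-period of length 2 it cycles with period 6.
For n ≥ 3, b_n depends only on (n - 3) mod 6. (63 - 3) mod 6 = 0, so b_{63} = b_3 = 33.

33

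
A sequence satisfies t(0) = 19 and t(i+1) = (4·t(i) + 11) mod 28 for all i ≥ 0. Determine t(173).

t(0) = 19,  t(1) = 3,  t(2) = 23,  t(3) = 19.
Since t(3) = t(0) = 19, the sequence is periodic with period 3.
(173 - 0) mod 3 = 2, so t(173) = t(2) = 23.

23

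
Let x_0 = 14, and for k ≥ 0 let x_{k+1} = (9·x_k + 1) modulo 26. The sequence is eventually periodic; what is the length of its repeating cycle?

6

Listing terms: x_0 = 14, x_1 = 23, x_2 = 0, x_3 = 1, x_4 = 10, x_5 = 13, x_6 = 14.
The sequence repeats with period 6.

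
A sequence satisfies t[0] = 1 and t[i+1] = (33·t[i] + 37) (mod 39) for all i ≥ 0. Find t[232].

28

We have t[0] = 1; t[1] = 31; t[2] = 7; t[3] = 34; t[4] = 28; t[5] = 25; t[6] = 4; t[7] = 13; t[8] = 37; t[9] = 10; t[10] = 16; t[11] = 19; t[12] = 1.
The sequence repeats with period 12.
(232 - 0) mod 12 = 4, so t[232] = t[4] = 28.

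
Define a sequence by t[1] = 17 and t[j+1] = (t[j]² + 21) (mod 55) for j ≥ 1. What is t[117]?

Computing terms: t[1] = 17, t[2] = 35, t[3] = 36, t[4] = 52, t[5] = 30, t[6] = 41, t[7] = 52.
Since t[7] = t[4] = 52, the sequence is eventually periodic: after a pre-period of length 3 it cycles with period 3.
For j ≥ 4, t[j] depends only on (j - 4) mod 3. (117 - 4) mod 3 = 2, so t[117] = t[6] = 41.

41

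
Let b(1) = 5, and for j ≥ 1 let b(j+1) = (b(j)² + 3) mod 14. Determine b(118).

We have b(1) = 5, b(2) = 0, b(3) = 3, b(4) = 12, b(5) = 7, b(6) = 10, b(7) = 5.
Since b(7) = b(1) = 5, the sequence is periodic with period 6.
(118 - 1) mod 6 = 3, so b(118) = b(4) = 12.

12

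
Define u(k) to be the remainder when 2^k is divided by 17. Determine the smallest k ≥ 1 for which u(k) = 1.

8

We have u(0) = 1, u(1) = 2, u(2) = 4, u(3) = 8, u(4) = 16, u(5) = 15, u(6) = 13, u(7) = 9, u(8) = 1.
Since u(8) = u(0) = 1, the sequence is periodic with period 8.
The value 1 next appears (with k ≥ 1) at u(8).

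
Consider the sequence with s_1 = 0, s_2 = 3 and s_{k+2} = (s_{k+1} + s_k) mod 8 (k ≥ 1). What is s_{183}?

3

Listing terms: s_1 = 0; s_2 = 3; s_3 = 3; s_4 = 6; s_5 = 1; s_6 = 7; s_7 = 0; s_8 = 7; s_9 = 7; s_{10} = 6; s_{11} = 5; s_{12} = 3; s_{13} = 0; s_{14} = 3.
The sequence repeats with period 12.
(183 - 1) mod 12 = 2, so s_{183} = s_3 = 3.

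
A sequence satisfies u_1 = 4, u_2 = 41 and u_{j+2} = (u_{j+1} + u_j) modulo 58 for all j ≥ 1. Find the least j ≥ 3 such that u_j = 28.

4

Computing terms: u_1 = 4, u_2 = 41, u_3 = 45, u_4 = 28, u_5 = 15, u_6 = 43, u_7 = 0, u_8 = 43, u_9 = 43, u_{10} = 28, u_{11} = 13, u_{12} = 41, u_{13} = 54, u_{14} = 37, u_{15} = 33, u_{16} = 12, u_{17} = 45, u_{18} = 57, u_{19} = 44, u_{20} = 43, u_{21} = 29, u_{22} = 14, u_{23} = 43, u_{24} = 57, u_{25} = 42, u_{26} = 41, u_{27} = 25, u_{28} = 8, u_{29} = 33, u_{30} = 41, u_{31} = 16, u_{32} = 57, u_{33} = 15, u_{34} = 14, u_{35} = 29, u_{36} = 43, u_{37} = 14, u_{38} = 57, u_{39} = 13, u_{40} = 12, u_{41} = 25, u_{42} = 37, u_{43} = 4, u_{44} = 41.
Since (u_{43}, u_{44}) = (u_1, u_2) = (4, 41) (two consecutive terms determine the rest), the sequence is periodic with period 42.
The value 28 first appears (with j ≥ 3) at u_4.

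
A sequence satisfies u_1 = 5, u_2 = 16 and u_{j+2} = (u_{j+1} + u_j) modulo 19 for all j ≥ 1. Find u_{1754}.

1

Listing terms: u_1 = 5; u_2 = 16; u_3 = 2; u_4 = 18; u_5 = 1; u_6 = 0; u_7 = 1; u_8 = 1; u_9 = 2; u_{10} = 3; u_{11} = 5; u_{12} = 8; u_{13} = 13; u_{14} = 2; u_{15} = 15; u_{16} = 17; u_{17} = 13; u_{18} = 11; u_{19} = 5; u_{20} = 16.
The sequence repeats with period 18.
So u_{1754} = u_{1 + ((1754-1) mod 18)} = u_8 = 1.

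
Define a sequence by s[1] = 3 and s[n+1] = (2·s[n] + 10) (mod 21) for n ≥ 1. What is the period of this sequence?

Computing terms: s[1] = 3; s[2] = 16; s[3] = 0; s[4] = 10; s[5] = 9; s[6] = 7; s[7] = 3.
The sequence repeats with period 6.

6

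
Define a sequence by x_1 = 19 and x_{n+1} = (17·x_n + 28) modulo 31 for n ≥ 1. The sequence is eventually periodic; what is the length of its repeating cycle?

30

Listing terms: x_1 = 19, x_2 = 10, x_3 = 12, x_4 = 15, x_5 = 4, x_6 = 3, x_7 = 17, x_8 = 7, x_9 = 23, x_{10} = 16, x_{11} = 21, x_{12} = 13, x_{13} = 1, x_{14} = 14, x_{15} = 18, x_{16} = 24, x_{17} = 2, x_{18} = 0, x_{19} = 28, x_{20} = 8, x_{21} = 9, x_{22} = 26, x_{23} = 5, x_{24} = 20, x_{25} = 27, x_{26} = 22, x_{27} = 30, x_{28} = 11, x_{29} = 29, x_{30} = 25, x_{31} = 19.
Since x_{31} = x_1 = 19, the sequence is periodic with period 30.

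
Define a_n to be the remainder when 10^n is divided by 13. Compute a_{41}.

We have a_0 = 1, a_1 = 10, a_2 = 9, a_3 = 12, a_4 = 3, a_5 = 4, a_6 = 1.
Since a_6 = a_0 = 1, the sequence is periodic with period 6.
(41 - 0) mod 6 = 5, so a_{41} = a_5 = 4.

4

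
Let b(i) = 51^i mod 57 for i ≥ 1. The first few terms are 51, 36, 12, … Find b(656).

Listing terms: b(1) = 51, b(2) = 36, b(3) = 12, b(4) = 42, b(5) = 33, b(6) = 30, b(7) = 48, b(8) = 54, b(9) = 18, b(10) = 6, b(11) = 21, b(12) = 45, b(13) = 15, b(14) = 24, b(15) = 27, b(16) = 9, b(17) = 3, b(18) = 39, b(19) = 51.
Since b(19) = b(1) = 51, the sequence is periodic with period 18.
(656 - 1) mod 18 = 7, so b(656) = b(8) = 54.

54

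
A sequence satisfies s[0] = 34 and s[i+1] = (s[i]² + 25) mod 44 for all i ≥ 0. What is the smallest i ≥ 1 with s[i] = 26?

4

Listing terms: s[0] = 34,  s[1] = 37,  s[2] = 30,  s[3] = 1,  s[4] = 26,  s[5] = 41,  s[6] = 34.
Since s[6] = s[0] = 34, the sequence is periodic with period 6.
The value 26 first appears (with i ≥ 1) at s[4].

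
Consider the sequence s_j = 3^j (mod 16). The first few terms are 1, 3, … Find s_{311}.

s_0 = 1, s_1 = 3, s_2 = 9, s_3 = 11, s_4 = 1.
The sequence repeats with period 4.
So s_{311} = s_{0 + ((311-0) mod 4)} = s_3 = 11.

11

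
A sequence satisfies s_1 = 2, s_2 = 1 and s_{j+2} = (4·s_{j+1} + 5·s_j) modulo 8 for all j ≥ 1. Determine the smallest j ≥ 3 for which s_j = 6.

We have s_1 = 2; s_2 = 1; s_3 = 6; s_4 = 5; s_5 = 2; s_6 = 1.
The sequence repeats with period 4.
The value 6 first appears (with j ≥ 3) at s_3.

3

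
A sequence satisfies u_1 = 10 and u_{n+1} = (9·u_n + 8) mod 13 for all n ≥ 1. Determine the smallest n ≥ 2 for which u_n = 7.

Computing terms: u_1 = 10,  u_2 = 7,  u_3 = 6,  u_4 = 10.
Since u_4 = u_1 = 10, the sequence is periodic with period 3.
The value 7 first appears (with n ≥ 2) at u_2.

2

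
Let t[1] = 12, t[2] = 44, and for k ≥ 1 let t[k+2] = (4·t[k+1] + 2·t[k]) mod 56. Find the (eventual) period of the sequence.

48

Listing terms: t[1] = 12, t[2] = 44, t[3] = 32, t[4] = 48, t[5] = 32, t[6] = 0, t[7] = 8, t[8] = 32, t[9] = 32, t[10] = 24, t[11] = 48, t[12] = 16, t[13] = 48, t[14] = 0, t[15] = 40, t[16] = 48, t[17] = 48, t[18] = 8, t[19] = 16, t[20] = 24, t[21] = 16, t[22] = 0, t[23] = 32, t[24] = 16, t[25] = 16, t[26] = 40, t[27] = 24, t[28] = 8, t[29] = 24, t[30] = 0, t[31] = 48, t[32] = 24, t[33] = 24, t[34] = 32, t[35] = 8, t[36] = 40, t[37] = 8, t[38] = 0, t[39] = 16, t[40] = 8, t[41] = 8, t[42] = 48, t[43] = 40, t[44] = 32, t[45] = 40, t[46] = 0, t[47] = 24, t[48] = 40, t[49] = 40, t[50] = 16, t[51] = 32, t[52] = 48.
Since (t[51], t[52]) = (t[3], t[4]) = (32, 48) (two consecutive terms determine the rest), the sequence is eventually periodic: after a pre-period of length 2 it cycles with period 48.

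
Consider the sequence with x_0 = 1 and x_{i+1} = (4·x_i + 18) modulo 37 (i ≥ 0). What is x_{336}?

27

Listing terms: x_0 = 1; x_1 = 22; x_2 = 32; x_3 = 35; x_4 = 10; x_5 = 21; x_6 = 28; x_7 = 19; x_8 = 20; x_9 = 24; x_{10} = 3; x_{11} = 30; x_{12} = 27; x_{13} = 15; x_{14} = 4; x_{15} = 34; x_{16} = 6; x_{17} = 5; x_{18} = 1.
The sequence repeats with period 18.
(336 - 0) mod 18 = 12, so x_{336} = x_{12} = 27.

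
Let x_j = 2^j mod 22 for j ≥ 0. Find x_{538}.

14

Computing terms: x_0 = 1, x_1 = 2, x_2 = 4, x_3 = 8, x_4 = 16, x_5 = 10, x_6 = 20, x_7 = 18, x_8 = 14, x_9 = 6, x_{10} = 12, x_{11} = 2.
Since x_{11} = x_1 = 2, the sequence is eventually periodic: after a pre-period of length 1 it cycles with period 10.
For j ≥ 1, x_j depends only on (j - 1) mod 10. (538 - 1) mod 10 = 7, so x_{538} = x_8 = 14.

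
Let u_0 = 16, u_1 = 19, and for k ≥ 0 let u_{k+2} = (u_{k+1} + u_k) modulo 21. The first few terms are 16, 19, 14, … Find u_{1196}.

Computing terms: u_0 = 16,  u_1 = 19,  u_2 = 14,  u_3 = 12,  u_4 = 5,  u_5 = 17,  u_6 = 1,  u_7 = 18,  u_8 = 19,  u_9 = 16,  u_{10} = 14,  u_{11} = 9,  u_{12} = 2,  u_{13} = 11,  u_{14} = 13,  u_{15} = 3,  u_{16} = 16,  u_{17} = 19.
Since (u_{16}, u_{17}) = (u_0, u_1) = (16, 19) (two consecutive terms determine the rest), the sequence is periodic with period 16.
(1196 - 0) mod 16 = 12, so u_{1196} = u_{12} = 2.

2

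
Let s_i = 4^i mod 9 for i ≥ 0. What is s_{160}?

4

We have s_0 = 1; s_1 = 4; s_2 = 7; s_3 = 1.
The sequence repeats with period 3.
So s_{160} = s_{0 + ((160-0) mod 3)} = s_1 = 4.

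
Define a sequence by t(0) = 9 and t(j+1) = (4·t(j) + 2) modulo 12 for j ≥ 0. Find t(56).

We have t(0) = 9,  t(1) = 2,  t(2) = 10,  t(3) = 6,  t(4) = 2.
Since t(4) = t(1) = 2, the sequence is eventually periodic: after a pre-period of length 1 it cycles with period 3.
For j ≥ 1, t(j) depends only on (j - 1) mod 3. (56 - 1) mod 3 = 1, so t(56) = t(2) = 10.

10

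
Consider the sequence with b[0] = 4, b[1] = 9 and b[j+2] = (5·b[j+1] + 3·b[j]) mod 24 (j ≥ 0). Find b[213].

0

We have b[0] = 4; b[1] = 9; b[2] = 9; b[3] = 0; b[4] = 3; b[5] = 15; b[6] = 12; b[7] = 9; b[8] = 9.
Since (b[7], b[8]) = (b[1], b[2]) = (9, 9) (two consecutive terms determine the rest), the sequence is eventually periodic: after a pre-period of length 1 it cycles with period 6.
For j ≥ 1, b[j] depends only on (j - 1) mod 6. (213 - 1) mod 6 = 2, so b[213] = b[3] = 0.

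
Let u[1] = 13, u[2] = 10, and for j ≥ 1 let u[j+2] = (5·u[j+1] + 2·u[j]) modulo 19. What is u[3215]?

We have u[1] = 13; u[2] = 10; u[3] = 0; u[4] = 1; u[5] = 5; u[6] = 8; u[7] = 12; u[8] = 0; u[9] = 5; u[10] = 6; u[11] = 2; u[12] = 3; u[13] = 0; u[14] = 6; u[15] = 11; u[16] = 10; u[17] = 15; u[18] = 0; u[19] = 11; u[20] = 17; u[21] = 12; u[22] = 18; u[23] = 0; u[24] = 17; u[25] = 9; u[26] = 3; u[27] = 14; u[28] = 0; u[29] = 9; u[30] = 7; u[31] = 15; u[32] = 13; u[33] = 0; u[34] = 7; u[35] = 16; u[36] = 18; u[37] = 8; u[38] = 0; u[39] = 16; u[40] = 4; u[41] = 14; u[42] = 2; u[43] = 0; u[44] = 4; u[45] = 1; u[46] = 13; u[47] = 10.
Since (u[46], u[47]) = (u[1], u[2]) = (13, 10) (two consecutive terms determine the rest), the sequence is periodic with period 45.
(3215 - 1) mod 45 = 19, so u[3215] = u[20] = 17.

17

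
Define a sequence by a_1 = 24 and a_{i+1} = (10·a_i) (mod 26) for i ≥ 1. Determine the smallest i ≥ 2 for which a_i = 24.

Computing terms: a_1 = 24, a_2 = 6, a_3 = 8, a_4 = 2, a_5 = 20, a_6 = 18, a_7 = 24.
The sequence repeats with period 6.
The value 24 next appears (with i ≥ 2) at a_7.

7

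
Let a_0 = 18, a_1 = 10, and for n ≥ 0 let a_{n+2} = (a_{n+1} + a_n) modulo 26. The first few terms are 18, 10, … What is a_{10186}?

24

Listing terms: a_0 = 18; a_1 = 10; a_2 = 2; a_3 = 12; a_4 = 14; a_5 = 0; a_6 = 14; a_7 = 14; a_8 = 2; a_9 = 16; a_{10} = 18; a_{11} = 8; a_{12} = 0; a_{13} = 8; a_{14} = 8; a_{15} = 16; a_{16} = 24; a_{17} = 14; a_{18} = 12; a_{19} = 0; a_{20} = 12; a_{21} = 12; a_{22} = 24; a_{23} = 10; a_{24} = 8; a_{25} = 18; a_{26} = 0; a_{27} = 18; a_{28} = 18; a_{29} = 10.
Since (a_{28}, a_{29}) = (a_0, a_1) = (18, 10) (two consecutive terms determine the rest), the sequence is periodic with period 28.
(10186 - 0) mod 28 = 22, so a_{10186} = a_{22} = 24.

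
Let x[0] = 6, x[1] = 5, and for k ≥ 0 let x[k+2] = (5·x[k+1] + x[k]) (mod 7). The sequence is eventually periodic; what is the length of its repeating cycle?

Listing terms: x[0] = 6; x[1] = 5; x[2] = 3; x[3] = 6; x[4] = 5.
The sequence repeats with period 3.

3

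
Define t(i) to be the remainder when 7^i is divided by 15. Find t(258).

4

Computing terms: t(0) = 1, t(1) = 7, t(2) = 4, t(3) = 13, t(4) = 1.
The sequence repeats with period 4.
So t(258) = t(0 + ((258-0) mod 4)) = t(2) = 4.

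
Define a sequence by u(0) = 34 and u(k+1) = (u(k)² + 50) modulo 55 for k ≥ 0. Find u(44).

Computing terms: u(0) = 34,  u(1) = 51,  u(2) = 11,  u(3) = 6,  u(4) = 31,  u(5) = 21,  u(6) = 51.
Since u(6) = u(1) = 51, the sequence is eventually periodic: after a pre-period of length 1 it cycles with period 5.
For k ≥ 1, u(k) depends only on (k - 1) mod 5. (44 - 1) mod 5 = 3, so u(44) = u(4) = 31.

31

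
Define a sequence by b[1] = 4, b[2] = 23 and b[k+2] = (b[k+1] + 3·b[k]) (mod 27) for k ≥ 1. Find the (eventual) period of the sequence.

9

Listing terms: b[1] = 4,  b[2] = 23,  b[3] = 8,  b[4] = 23,  b[5] = 20,  b[6] = 8,  b[7] = 14,  b[8] = 11,  b[9] = 26,  b[10] = 5,  b[11] = 2,  b[12] = 17,  b[13] = 23,  b[14] = 20.
Since (b[13], b[14]) = (b[4], b[5]) = (23, 20) (two consecutive terms determine the rest), the sequence is eventually periodic: after a pre-period of length 3 it cycles with period 9.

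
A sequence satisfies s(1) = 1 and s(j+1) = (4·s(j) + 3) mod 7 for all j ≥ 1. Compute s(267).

s(1) = 1,  s(2) = 0,  s(3) = 3,  s(4) = 1.
The sequence repeats with period 3.
So s(267) = s(1 + ((267-1) mod 3)) = s(3) = 3.

3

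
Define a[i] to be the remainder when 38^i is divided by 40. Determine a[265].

8

We have a[1] = 38,  a[2] = 4,  a[3] = 32,  a[4] = 16,  a[5] = 8,  a[6] = 24,  a[7] = 32.
Since a[7] = a[3] = 32, the sequence is eventually periodic: after a pre-period of length 2 it cycles with period 4.
For i ≥ 3, a[i] depends only on (i - 3) mod 4. (265 - 3) mod 4 = 2, so a[265] = a[5] = 8.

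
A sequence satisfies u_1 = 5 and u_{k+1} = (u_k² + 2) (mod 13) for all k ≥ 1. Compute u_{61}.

6

Computing terms: u_1 = 5, u_2 = 1, u_3 = 3, u_4 = 11, u_5 = 6, u_6 = 12, u_7 = 3.
Since u_7 = u_3 = 3, the sequence is eventually periodic: after a pre-period of length 2 it cycles with period 4.
For k ≥ 3, u_k depends only on (k - 3) mod 4. (61 - 3) mod 4 = 2, so u_{61} = u_5 = 6.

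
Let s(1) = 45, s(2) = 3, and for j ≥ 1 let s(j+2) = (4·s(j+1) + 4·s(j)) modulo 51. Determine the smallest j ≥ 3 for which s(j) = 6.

Listing terms: s(1) = 45,  s(2) = 3,  s(3) = 39,  s(4) = 15,  s(5) = 12,  s(6) = 6,  s(7) = 21,  s(8) = 6,  s(9) = 6,  s(10) = 48,  s(11) = 12,  s(12) = 36,  s(13) = 39,  s(14) = 45,  s(15) = 30,  s(16) = 45,  s(17) = 45,  s(18) = 3.
Since (s(17), s(18)) = (s(1), s(2)) = (45, 3) (two consecutive terms determine the rest), the sequence is periodic with period 16.
The value 6 first appears (with j ≥ 3) at s(6).

6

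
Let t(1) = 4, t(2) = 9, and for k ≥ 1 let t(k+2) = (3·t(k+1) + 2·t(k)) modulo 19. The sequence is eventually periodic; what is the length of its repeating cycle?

18

Listing terms: t(1) = 4,  t(2) = 9,  t(3) = 16,  t(4) = 9,  t(5) = 2,  t(6) = 5,  t(7) = 0,  t(8) = 10,  t(9) = 11,  t(10) = 15,  t(11) = 10,  t(12) = 3,  t(13) = 10,  t(14) = 17,  t(15) = 14,  t(16) = 0,  t(17) = 9,  t(18) = 8,  t(19) = 4,  t(20) = 9.
The sequence repeats with period 18.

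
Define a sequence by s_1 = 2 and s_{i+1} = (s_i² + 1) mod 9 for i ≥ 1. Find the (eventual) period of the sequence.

3

We have s_1 = 2,  s_2 = 5,  s_3 = 8,  s_4 = 2.
The sequence repeats with period 3.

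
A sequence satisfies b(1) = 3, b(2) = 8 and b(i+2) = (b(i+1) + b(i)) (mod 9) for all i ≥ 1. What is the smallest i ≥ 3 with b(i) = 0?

We have b(1) = 3; b(2) = 8; b(3) = 2; b(4) = 1; b(5) = 3; b(6) = 4; b(7) = 7; b(8) = 2; b(9) = 0; b(10) = 2; b(11) = 2; b(12) = 4; b(13) = 6; b(14) = 1; b(15) = 7; b(16) = 8; b(17) = 6; b(18) = 5; b(19) = 2; b(20) = 7; b(21) = 0; b(22) = 7; b(23) = 7; b(24) = 5; b(25) = 3; b(26) = 8.
Since (b(25), b(26)) = (b(1), b(2)) = (3, 8) (two consecutive terms determine the rest), the sequence is periodic with period 24.
The value 0 first appears (with i ≥ 3) at b(9).

9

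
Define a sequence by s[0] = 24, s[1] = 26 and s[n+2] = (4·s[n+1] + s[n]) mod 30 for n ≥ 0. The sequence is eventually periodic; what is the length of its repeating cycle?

s[0] = 24; s[1] = 26; s[2] = 8; s[3] = 28; s[4] = 0; s[5] = 28; s[6] = 22; s[7] = 26; s[8] = 6; s[9] = 20; s[10] = 26; s[11] = 4; s[12] = 12; s[13] = 22; s[14] = 10; s[15] = 2; s[16] = 18; s[17] = 14; s[18] = 14; s[19] = 10; s[20] = 24; s[21] = 16; s[22] = 28; s[23] = 8; s[24] = 0; s[25] = 8; s[26] = 2; s[27] = 16; s[28] = 6; s[29] = 10; s[30] = 16; s[31] = 14; s[32] = 12; s[33] = 2; s[34] = 20; s[35] = 22; s[36] = 18; s[37] = 4; s[38] = 4; s[39] = 20; s[40] = 24; s[41] = 26.
The sequence repeats with period 40.

40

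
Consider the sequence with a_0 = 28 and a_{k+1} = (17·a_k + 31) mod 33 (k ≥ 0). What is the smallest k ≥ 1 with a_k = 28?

We have a_0 = 28, a_1 = 12, a_2 = 4, a_3 = 0, a_4 = 31, a_5 = 30, a_6 = 13, a_7 = 21, a_8 = 25, a_9 = 27, a_{10} = 28.
The sequence repeats with period 10.
The value 28 next appears (with k ≥ 1) at a_{10}.

10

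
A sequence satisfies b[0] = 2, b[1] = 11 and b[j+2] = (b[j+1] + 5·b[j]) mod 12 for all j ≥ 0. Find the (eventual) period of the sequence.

b[0] = 2,  b[1] = 11,  b[2] = 9,  b[3] = 4,  b[4] = 1,  b[5] = 9,  b[6] = 2,  b[7] = 11.
The sequence repeats with period 6.

6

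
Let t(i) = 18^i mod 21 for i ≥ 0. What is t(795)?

15

Listing terms: t(0) = 1, t(1) = 18, t(2) = 9, t(3) = 15, t(4) = 18.
Since t(4) = t(1) = 18, the sequence is eventually periodic: after a pre-period of length 1 it cycles with period 3.
For i ≥ 1, t(i) depends only on (i - 1) mod 3. (795 - 1) mod 3 = 2, so t(795) = t(3) = 15.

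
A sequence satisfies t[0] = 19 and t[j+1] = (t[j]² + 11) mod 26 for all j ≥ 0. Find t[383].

10

Listing terms: t[0] = 19; t[1] = 8; t[2] = 23; t[3] = 20; t[4] = 21; t[5] = 10; t[6] = 7; t[7] = 8.
Since t[7] = t[1] = 8, the sequence is eventually periodic: after a pre-period of length 1 it cycles with period 6.
For j ≥ 1, t[j] depends only on (j - 1) mod 6. (383 - 1) mod 6 = 4, so t[383] = t[5] = 10.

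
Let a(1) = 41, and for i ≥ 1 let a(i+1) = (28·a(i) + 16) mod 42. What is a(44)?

Computing terms: a(1) = 41, a(2) = 30, a(3) = 16, a(4) = 2, a(5) = 30.
Since a(5) = a(2) = 30, the sequence is eventually periodic: after a pre-period of length 1 it cycles with period 3.
For i ≥ 2, a(i) depends only on (i - 2) mod 3. (44 - 2) mod 3 = 0, so a(44) = a(2) = 30.

30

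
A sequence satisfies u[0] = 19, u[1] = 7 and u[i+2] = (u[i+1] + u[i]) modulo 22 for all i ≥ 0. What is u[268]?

u[0] = 19; u[1] = 7; u[2] = 4; u[3] = 11; u[4] = 15; u[5] = 4; u[6] = 19; u[7] = 1; u[8] = 20; u[9] = 21; u[10] = 19; u[11] = 18; u[12] = 15; u[13] = 11; u[14] = 4; u[15] = 15; u[16] = 19; u[17] = 12; u[18] = 9; u[19] = 21; u[20] = 8; u[21] = 7; u[22] = 15; u[23] = 0; u[24] = 15; u[25] = 15; u[26] = 8; u[27] = 1; u[28] = 9; u[29] = 10; u[30] = 19; u[31] = 7.
Since (u[30], u[31]) = (u[0], u[1]) = (19, 7) (two consecutive terms determine the rest), the sequence is periodic with period 30.
So u[268] = u[0 + ((268-0) mod 30)] = u[28] = 9.

9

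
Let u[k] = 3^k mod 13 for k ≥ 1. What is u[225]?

1

We have u[1] = 3,  u[2] = 9,  u[3] = 1,  u[4] = 3.
The sequence repeats with period 3.
So u[225] = u[1 + ((225-1) mod 3)] = u[3] = 1.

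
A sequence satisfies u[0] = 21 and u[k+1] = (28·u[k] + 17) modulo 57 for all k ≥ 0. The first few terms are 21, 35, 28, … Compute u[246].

3

We have u[0] = 21, u[1] = 35, u[2] = 28, u[3] = 3, u[4] = 44, u[5] = 52, u[6] = 48, u[7] = 50, u[8] = 49, u[9] = 21.
The sequence repeats with period 9.
(246 - 0) mod 9 = 3, so u[246] = u[3] = 3.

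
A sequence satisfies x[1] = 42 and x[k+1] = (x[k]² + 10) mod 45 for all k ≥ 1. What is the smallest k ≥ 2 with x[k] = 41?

4

Computing terms: x[1] = 42; x[2] = 19; x[3] = 11; x[4] = 41; x[5] = 26; x[6] = 11.
Since x[6] = x[3] = 11, the sequence is eventually periodic: after a pre-period of length 2 it cycles with period 3.
The value 41 first appears (with k ≥ 2) at x[4].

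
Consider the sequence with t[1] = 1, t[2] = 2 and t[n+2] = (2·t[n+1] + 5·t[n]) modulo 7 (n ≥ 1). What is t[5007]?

t[1] = 1, t[2] = 2, t[3] = 2, t[4] = 0, t[5] = 3, t[6] = 6, t[7] = 6, t[8] = 0, t[9] = 2, t[10] = 4, t[11] = 4, t[12] = 0, t[13] = 6, t[14] = 5, t[15] = 5, t[16] = 0, t[17] = 4, t[18] = 1, t[19] = 1, t[20] = 0, t[21] = 5, t[22] = 3, t[23] = 3, t[24] = 0, t[25] = 1, t[26] = 2.
The sequence repeats with period 24.
So t[5007] = t[1 + ((5007-1) mod 24)] = t[15] = 5.

5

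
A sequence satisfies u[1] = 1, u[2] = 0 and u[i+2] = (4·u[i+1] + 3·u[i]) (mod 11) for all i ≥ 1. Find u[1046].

Computing terms: u[1] = 1, u[2] = 0, u[3] = 3, u[4] = 1, u[5] = 2, u[6] = 0, u[7] = 6, u[8] = 2, u[9] = 4, u[10] = 0, u[11] = 1, u[12] = 4, u[13] = 8, u[14] = 0, u[15] = 2, u[16] = 8, u[17] = 5, u[18] = 0, u[19] = 4, u[20] = 5, u[21] = 10, u[22] = 0, u[23] = 8, u[24] = 10, u[25] = 9, u[26] = 0, u[27] = 5, u[28] = 9, u[29] = 7, u[30] = 0, u[31] = 10, u[32] = 7, u[33] = 3, u[34] = 0, u[35] = 9, u[36] = 3, u[37] = 6, u[38] = 0, u[39] = 7, u[40] = 6, u[41] = 1, u[42] = 0.
Since (u[41], u[42]) = (u[1], u[2]) = (1, 0) (two consecutive terms determine the rest), the sequence is periodic with period 40.
(1046 - 1) mod 40 = 5, so u[1046] = u[6] = 0.

0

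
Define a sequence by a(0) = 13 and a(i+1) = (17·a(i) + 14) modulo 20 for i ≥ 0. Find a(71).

Listing terms: a(0) = 13; a(1) = 15; a(2) = 9; a(3) = 7; a(4) = 13.
Since a(4) = a(0) = 13, the sequence is periodic with period 4.
(71 - 0) mod 4 = 3, so a(71) = a(3) = 7.

7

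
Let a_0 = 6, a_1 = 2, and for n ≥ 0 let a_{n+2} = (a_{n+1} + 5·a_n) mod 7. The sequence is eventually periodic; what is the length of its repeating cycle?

21

Computing terms: a_0 = 6; a_1 = 2; a_2 = 4; a_3 = 0; a_4 = 6; a_5 = 6; a_6 = 1; a_7 = 3; a_8 = 1; a_9 = 2; a_{10} = 0; a_{11} = 3; a_{12} = 3; a_{13} = 4; a_{14} = 5; a_{15} = 4; a_{16} = 1; a_{17} = 0; a_{18} = 5; a_{19} = 5; a_{20} = 2; a_{21} = 6; a_{22} = 2.
The sequence repeats with period 21.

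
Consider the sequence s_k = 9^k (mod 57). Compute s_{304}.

42

Computing terms: s_0 = 1; s_1 = 9; s_2 = 24; s_3 = 45; s_4 = 6; s_5 = 54; s_6 = 30; s_7 = 42; s_8 = 36; s_9 = 39; s_{10} = 9.
Since s_{10} = s_1 = 9, the sequence is eventually periodic: after a pre-period of length 1 it cycles with period 9.
For k ≥ 1, s_k depends only on (k - 1) mod 9. (304 - 1) mod 9 = 6, so s_{304} = s_7 = 42.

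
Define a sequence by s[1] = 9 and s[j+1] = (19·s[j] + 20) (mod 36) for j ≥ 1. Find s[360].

Computing terms: s[1] = 9; s[2] = 11; s[3] = 13; s[4] = 15; s[5] = 17; s[6] = 19; s[7] = 21; s[8] = 23; s[9] = 25; s[10] = 27; s[11] = 29; s[12] = 31; s[13] = 33; s[14] = 35; s[15] = 1; s[16] = 3; s[17] = 5; s[18] = 7; s[19] = 9.
The sequence repeats with period 18.
(360 - 1) mod 18 = 17, so s[360] = s[18] = 7.

7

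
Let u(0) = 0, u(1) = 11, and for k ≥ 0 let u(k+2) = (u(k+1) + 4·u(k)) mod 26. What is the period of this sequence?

12

We have u(0) = 0, u(1) = 11, u(2) = 11, u(3) = 3, u(4) = 21, u(5) = 7, u(6) = 13, u(7) = 15, u(8) = 15, u(9) = 23, u(10) = 5, u(11) = 19, u(12) = 13, u(13) = 11, u(14) = 11.
Since (u(13), u(14)) = (u(1), u(2)) = (11, 11) (two consecutive terms determine the rest), the sequence is eventually periodic: after a pre-period of length 1 it cycles with period 12.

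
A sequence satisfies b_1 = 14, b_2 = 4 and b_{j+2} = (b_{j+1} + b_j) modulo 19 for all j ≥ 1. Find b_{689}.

Computing terms: b_1 = 14,  b_2 = 4,  b_3 = 18,  b_4 = 3,  b_5 = 2,  b_6 = 5,  b_7 = 7,  b_8 = 12,  b_9 = 0,  b_{10} = 12,  b_{11} = 12,  b_{12} = 5,  b_{13} = 17,  b_{14} = 3,  b_{15} = 1,  b_{16} = 4,  b_{17} = 5,  b_{18} = 9,  b_{19} = 14,  b_{20} = 4.
The sequence repeats with period 18.
(689 - 1) mod 18 = 4, so b_{689} = b_5 = 2.

2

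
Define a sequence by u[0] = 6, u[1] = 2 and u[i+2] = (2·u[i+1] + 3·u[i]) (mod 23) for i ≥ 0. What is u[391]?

We have u[0] = 6, u[1] = 2, u[2] = 22, u[3] = 4, u[4] = 5, u[5] = 22, u[6] = 13, u[7] = 0, u[8] = 16, u[9] = 9, u[10] = 20, u[11] = 21, u[12] = 10, u[13] = 14, u[14] = 12, u[15] = 20, u[16] = 7, u[17] = 5, u[18] = 8, u[19] = 8, u[20] = 17, u[21] = 12, u[22] = 6, u[23] = 2.
The sequence repeats with period 22.
(391 - 0) mod 22 = 17, so u[391] = u[17] = 5.

5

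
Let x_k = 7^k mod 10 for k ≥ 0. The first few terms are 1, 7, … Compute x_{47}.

Listing terms: x_0 = 1,  x_1 = 7,  x_2 = 9,  x_3 = 3,  x_4 = 1.
Since x_4 = x_0 = 1, the sequence is periodic with period 4.
(47 - 0) mod 4 = 3, so x_{47} = x_3 = 3.

3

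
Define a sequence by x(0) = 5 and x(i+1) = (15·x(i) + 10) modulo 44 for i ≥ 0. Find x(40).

5

Listing terms: x(0) = 5; x(1) = 41; x(2) = 9; x(3) = 13; x(4) = 29; x(5) = 5.
The sequence repeats with period 5.
(40 - 0) mod 5 = 0, so x(40) = x(0) = 5.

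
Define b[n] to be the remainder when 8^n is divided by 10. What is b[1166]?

4

We have b[0] = 1, b[1] = 8, b[2] = 4, b[3] = 2, b[4] = 6, b[5] = 8.
Since b[5] = b[1] = 8, the sequence is eventually periodic: after a pre-period of length 1 it cycles with period 4.
For n ≥ 1, b[n] depends only on (n - 1) mod 4. (1166 - 1) mod 4 = 1, so b[1166] = b[2] = 4.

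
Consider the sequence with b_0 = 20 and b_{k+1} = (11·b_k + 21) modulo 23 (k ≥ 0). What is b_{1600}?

7

We have b_0 = 20; b_1 = 11; b_2 = 4; b_3 = 19; b_4 = 0; b_5 = 21; b_6 = 22; b_7 = 10; b_8 = 16; b_9 = 13; b_{10} = 3; b_{11} = 8; b_{12} = 17; b_{13} = 1; b_{14} = 9; b_{15} = 5; b_{16} = 7; b_{17} = 6; b_{18} = 18; b_{19} = 12; b_{20} = 15; b_{21} = 2; b_{22} = 20.
Since b_{22} = b_0 = 20, the sequence is periodic with period 22.
So b_{1600} = b_{0 + ((1600-0) mod 22)} = b_{16} = 7.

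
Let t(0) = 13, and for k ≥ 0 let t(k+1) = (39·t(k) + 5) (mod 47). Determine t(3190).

19

t(0) = 13, t(1) = 42, t(2) = 45, t(3) = 21, t(4) = 25, t(5) = 40, t(6) = 14, t(7) = 34, t(8) = 15, t(9) = 26, t(10) = 32, t(11) = 31, t(12) = 39, t(13) = 22, t(14) = 17, t(15) = 10, t(16) = 19, t(17) = 41, t(18) = 6, t(19) = 4, t(20) = 20, t(21) = 33, t(22) = 23, t(23) = 9, t(24) = 27, t(25) = 24, t(26) = 1, t(27) = 44, t(28) = 29, t(29) = 8, t(30) = 35, t(31) = 7, t(32) = 43, t(33) = 37, t(34) = 38, t(35) = 30, t(36) = 0, t(37) = 5, t(38) = 12, t(39) = 3, t(40) = 28, t(41) = 16, t(42) = 18, t(43) = 2, t(44) = 36, t(45) = 46, t(46) = 13.
The sequence repeats with period 46.
(3190 - 0) mod 46 = 16, so t(3190) = t(16) = 19.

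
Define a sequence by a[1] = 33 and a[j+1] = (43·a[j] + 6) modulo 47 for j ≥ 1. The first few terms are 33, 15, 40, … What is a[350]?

29

a[1] = 33; a[2] = 15; a[3] = 40; a[4] = 34; a[5] = 11; a[6] = 9; a[7] = 17; a[8] = 32; a[9] = 19; a[10] = 24; a[11] = 4; a[12] = 37; a[13] = 46; a[14] = 10; a[15] = 13; a[16] = 1; a[17] = 2; a[18] = 45; a[19] = 14; a[20] = 44; a[21] = 18; a[22] = 28; a[23] = 35; a[24] = 7; a[25] = 25; a[26] = 0; a[27] = 6; a[28] = 29; a[29] = 31; a[30] = 23; a[31] = 8; a[32] = 21; a[33] = 16; a[34] = 36; a[35] = 3; a[36] = 41; a[37] = 30; a[38] = 27; a[39] = 39; a[40] = 38; a[41] = 42; a[42] = 26; a[43] = 43; a[44] = 22; a[45] = 12; a[46] = 5; a[47] = 33.
Since a[47] = a[1] = 33, the sequence is periodic with period 46.
So a[350] = a[1 + ((350-1) mod 46)] = a[28] = 29.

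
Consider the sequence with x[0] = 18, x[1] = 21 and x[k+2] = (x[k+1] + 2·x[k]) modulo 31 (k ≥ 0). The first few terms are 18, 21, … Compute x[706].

Listing terms: x[0] = 18,  x[1] = 21,  x[2] = 26,  x[3] = 6,  x[4] = 27,  x[5] = 8,  x[6] = 0,  x[7] = 16,  x[8] = 16,  x[9] = 17,  x[10] = 18,  x[11] = 21.
The sequence repeats with period 10.
So x[706] = x[0 + ((706-0) mod 10)] = x[6] = 0.

0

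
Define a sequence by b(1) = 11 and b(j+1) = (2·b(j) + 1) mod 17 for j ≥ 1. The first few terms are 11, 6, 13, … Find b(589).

Computing terms: b(1) = 11, b(2) = 6, b(3) = 13, b(4) = 10, b(5) = 4, b(6) = 9, b(7) = 2, b(8) = 5, b(9) = 11.
The sequence repeats with period 8.
So b(589) = b(1 + ((589-1) mod 8)) = b(5) = 4.

4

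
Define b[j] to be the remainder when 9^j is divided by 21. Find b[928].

Listing terms: b[1] = 9; b[2] = 18; b[3] = 15; b[4] = 9.
Since b[4] = b[1] = 9, the sequence is periodic with period 3.
So b[928] = b[1 + ((928-1) mod 3)] = b[1] = 9.

9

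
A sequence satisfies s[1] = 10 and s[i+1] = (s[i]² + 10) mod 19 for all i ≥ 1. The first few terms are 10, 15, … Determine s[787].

7

Computing terms: s[1] = 10; s[2] = 15; s[3] = 7; s[4] = 2; s[5] = 14; s[6] = 16; s[7] = 0; s[8] = 10.
Since s[8] = s[1] = 10, the sequence is periodic with period 7.
(787 - 1) mod 7 = 2, so s[787] = s[3] = 7.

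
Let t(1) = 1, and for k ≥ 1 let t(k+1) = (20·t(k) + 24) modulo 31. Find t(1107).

26

We have t(1) = 1; t(2) = 13; t(3) = 5; t(4) = 0; t(5) = 24; t(6) = 8; t(7) = 29; t(8) = 15; t(9) = 14; t(10) = 25; t(11) = 28; t(12) = 26; t(13) = 17; t(14) = 23; t(15) = 19; t(16) = 1.
The sequence repeats with period 15.
(1107 - 1) mod 15 = 11, so t(1107) = t(12) = 26.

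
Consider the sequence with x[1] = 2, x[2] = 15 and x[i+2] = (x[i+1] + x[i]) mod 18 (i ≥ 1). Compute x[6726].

9

We have x[1] = 2; x[2] = 15; x[3] = 17; x[4] = 14; x[5] = 13; x[6] = 9; x[7] = 4; x[8] = 13; x[9] = 17; x[10] = 12; x[11] = 11; x[12] = 5; x[13] = 16; x[14] = 3; x[15] = 1; x[16] = 4; x[17] = 5; x[18] = 9; x[19] = 14; x[20] = 5; x[21] = 1; x[22] = 6; x[23] = 7; x[24] = 13; x[25] = 2; x[26] = 15.
Since (x[25], x[26]) = (x[1], x[2]) = (2, 15) (two consecutive terms determine the rest), the sequence is periodic with period 24.
(6726 - 1) mod 24 = 5, so x[6726] = x[6] = 9.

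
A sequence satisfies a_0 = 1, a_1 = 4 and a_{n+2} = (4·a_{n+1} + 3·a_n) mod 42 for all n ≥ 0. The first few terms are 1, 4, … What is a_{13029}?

a_0 = 1, a_1 = 4, a_2 = 19, a_3 = 4, a_4 = 31, a_5 = 10, a_6 = 7, a_7 = 16, a_8 = 1, a_9 = 10, a_{10} = 1, a_{11} = 34, a_{12} = 13, a_{13} = 28, a_{14} = 25, a_{15} = 16, a_{16} = 13, a_{17} = 16, a_{18} = 19, a_{19} = 40, a_{20} = 7, a_{21} = 22, a_{22} = 25, a_{23} = 40, a_{24} = 25, a_{25} = 10, a_{26} = 31, a_{27} = 28, a_{28} = 37, a_{29} = 22, a_{30} = 31, a_{31} = 22, a_{32} = 13, a_{33} = 34, a_{34} = 7, a_{35} = 4, a_{36} = 37, a_{37} = 34, a_{38} = 37, a_{39} = 40, a_{40} = 19, a_{41} = 28, a_{42} = 1, a_{43} = 4.
Since (a_{42}, a_{43}) = (a_0, a_1) = (1, 4) (two consecutive terms determine the rest), the sequence is periodic with period 42.
(13029 - 0) mod 42 = 9, so a_{13029} = a_9 = 10.

10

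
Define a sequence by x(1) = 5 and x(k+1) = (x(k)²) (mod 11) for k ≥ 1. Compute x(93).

Listing terms: x(1) = 5, x(2) = 3, x(3) = 9, x(4) = 4, x(5) = 5.
Since x(5) = x(1) = 5, the sequence is periodic with period 4.
So x(93) = x(1 + ((93-1) mod 4)) = x(1) = 5.

5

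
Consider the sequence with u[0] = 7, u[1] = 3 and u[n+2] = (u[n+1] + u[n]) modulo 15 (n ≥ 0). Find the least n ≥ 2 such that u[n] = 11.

36

We have u[0] = 7, u[1] = 3, u[2] = 10, u[3] = 13, u[4] = 8, u[5] = 6, u[6] = 14, u[7] = 5, u[8] = 4, u[9] = 9, u[10] = 13, u[11] = 7, u[12] = 5, u[13] = 12, u[14] = 2, u[15] = 14, u[16] = 1, u[17] = 0, u[18] = 1, u[19] = 1, u[20] = 2, u[21] = 3, u[22] = 5, u[23] = 8, u[24] = 13, u[25] = 6, u[26] = 4, u[27] = 10, u[28] = 14, u[29] = 9, u[30] = 8, u[31] = 2, u[32] = 10, u[33] = 12, u[34] = 7, u[35] = 4, u[36] = 11, u[37] = 0, u[38] = 11, u[39] = 11, u[40] = 7, u[41] = 3.
The sequence repeats with period 40.
The value 11 first appears (with n ≥ 2) at u[36].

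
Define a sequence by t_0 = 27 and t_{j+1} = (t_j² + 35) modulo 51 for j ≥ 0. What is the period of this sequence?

6

t_0 = 27,  t_1 = 50,  t_2 = 36,  t_3 = 5,  t_4 = 9,  t_5 = 14,  t_6 = 27.
Since t_6 = t_0 = 27, the sequence is periodic with period 6.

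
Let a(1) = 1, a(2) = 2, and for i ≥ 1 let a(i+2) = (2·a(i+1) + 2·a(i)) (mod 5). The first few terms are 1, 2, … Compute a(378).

We have a(1) = 1,  a(2) = 2,  a(3) = 1,  a(4) = 1,  a(5) = 4,  a(6) = 0,  a(7) = 3,  a(8) = 1,  a(9) = 3,  a(10) = 3,  a(11) = 2,  a(12) = 0,  a(13) = 4,  a(14) = 3,  a(15) = 4,  a(16) = 4,  a(17) = 1,  a(18) = 0,  a(19) = 2,  a(20) = 4,  a(21) = 2,  a(22) = 2,  a(23) = 3,  a(24) = 0,  a(25) = 1,  a(26) = 2.
Since (a(25), a(26)) = (a(1), a(2)) = (1, 2) (two consecutive terms determine the rest), the sequence is periodic with period 24.
So a(378) = a(1 + ((378-1) mod 24)) = a(18) = 0.

0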